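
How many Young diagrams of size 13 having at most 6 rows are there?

Enumerating by decreasing first part gives 71 partitions in all.

71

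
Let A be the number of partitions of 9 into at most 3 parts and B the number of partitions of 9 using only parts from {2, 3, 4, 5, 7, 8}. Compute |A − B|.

6

Partitions of 9 into at most 3 parts: 12.
Partitions of 9 using only parts from {2, 3, 4, 5, 7, 8}: 6.
|12 − 6| = 6.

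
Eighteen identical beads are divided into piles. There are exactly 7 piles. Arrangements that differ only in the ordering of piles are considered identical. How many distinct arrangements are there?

There are too many to list fully; the first 12 (by largest part) are:
1, 1, 1, 1, 1, 1, 12
1, 1, 1, 1, 1, 2, 11
1, 1, 1, 1, 1, 3, 10
1, 1, 1, 1, 2, 2, 10
1, 1, 1, 1, 1, 4, 9
1, 1, 1, 1, 2, 3, 9
1, 1, 1, 2, 2, 2, 9
1, 1, 1, 1, 1, 5, 8
1, 1, 1, 1, 2, 4, 8
1, 1, 1, 1, 3, 3, 8
1, 1, 1, 2, 2, 3, 8
1, 1, 2, 2, 2, 2, 8
…and 37 more, for 49 total.

49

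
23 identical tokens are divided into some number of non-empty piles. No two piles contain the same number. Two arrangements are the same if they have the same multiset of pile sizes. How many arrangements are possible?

A full systematic count gives 104.

104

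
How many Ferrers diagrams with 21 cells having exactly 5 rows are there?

101

Systematic enumeration (by largest part, then next-largest, …) yields 101.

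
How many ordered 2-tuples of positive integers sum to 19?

18

By stars and bars with positive parts, the count is C(18,1) = 18.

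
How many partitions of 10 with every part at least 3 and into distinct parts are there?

They are:
10
3 + 7
4 + 6

3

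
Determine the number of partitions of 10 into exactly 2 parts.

5

The partitions of 10 that satisfy the conditions:
9 + 1
8 + 2
7 + 3
6 + 4
5 + 5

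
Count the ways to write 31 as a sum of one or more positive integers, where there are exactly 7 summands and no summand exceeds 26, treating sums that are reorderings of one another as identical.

A full systematic count gives 733.

733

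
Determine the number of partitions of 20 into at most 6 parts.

282

There are 282 such partitions.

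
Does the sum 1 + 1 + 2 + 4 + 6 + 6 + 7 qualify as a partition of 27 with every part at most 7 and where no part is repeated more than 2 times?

Yes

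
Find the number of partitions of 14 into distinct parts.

22

The partitions of 14 that satisfy the conditions:
14
1+13
2+12
3+11
1+2+11
4+10
1+3+10
5+9
1+4+9
2+3+9
6+8
1+5+8
2+4+8
1+2+3+8
1+6+7
2+5+7
3+4+7
1+2+4+7
3+5+6
1+2+5+6
1+3+4+6
2+3+4+5
Counting gives 22.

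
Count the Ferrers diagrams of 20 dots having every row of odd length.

64

There are too many to list fully; the first 12 (by largest part) are:
1, 19
3, 17
1, 1, 1, 17
5, 15
1, 1, 3, 15
1, 1, 1, 1, 1, 15
7, 13
1, 1, 5, 13
1, 3, 3, 13
1, 1, 1, 1, 3, 13
1, 1, 1, 1, 1, 1, 1, 13
9, 11
…and 52 more, for 64 total.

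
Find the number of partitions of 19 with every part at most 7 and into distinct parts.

6

They are:
1 + 5 + 6 + 7
2 + 4 + 6 + 7
1 + 2 + 3 + 6 + 7
3 + 4 + 5 + 7
1 + 2 + 4 + 5 + 7
1 + 3 + 4 + 5 + 6
Counting gives 6.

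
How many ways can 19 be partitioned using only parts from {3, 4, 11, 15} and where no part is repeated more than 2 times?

2

Listing the qualifying partitions of 19:
15,4
11,4,4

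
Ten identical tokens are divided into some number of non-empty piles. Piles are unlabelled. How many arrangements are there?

42

A partial list (first 12 by largest part):
10
1, 9
2, 8
1, 1, 8
3, 7
1, 2, 7
1, 1, 1, 7
4, 6
1, 3, 6
2, 2, 6
1, 1, 2, 6
1, 1, 1, 1, 6
…and 30 more, for 42 total.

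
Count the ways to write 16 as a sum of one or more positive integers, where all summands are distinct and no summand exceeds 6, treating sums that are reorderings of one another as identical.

3

They are:
6+5+4+1
6+5+3+2
6+4+3+2+1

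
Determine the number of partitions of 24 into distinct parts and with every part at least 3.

38

A partial list (first 12 by largest part):
24
21, 3
20, 4
19, 5
18, 6
17, 7
17, 4, 3
16, 8
16, 5, 3
15, 9
15, 6, 3
15, 5, 4
…and 26 more, for 38 total.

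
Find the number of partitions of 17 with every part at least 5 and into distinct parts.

The partitions of 17 that satisfy the conditions:
17
12 + 5
11 + 6
10 + 7
9 + 8

5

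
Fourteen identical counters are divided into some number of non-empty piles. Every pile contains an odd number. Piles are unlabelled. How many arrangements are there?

Enumerating:
1, 13
3, 11
1, 1, 1, 11
5, 9
1, 1, 3, 9
1, 1, 1, 1, 1, 9
7, 7
1, 1, 5, 7
1, 3, 3, 7
1, 1, 1, 1, 3, 7
1, 1, 1, 1, 1, 1, 1, 7
1, 3, 5, 5
1, 1, 1, 1, 5, 5
3, 3, 3, 5
1, 1, 1, 3, 3, 5
1, 1, 1, 1, 1, 1, 3, 5
1, 1, 1, 1, 1, 1, 1, 1, 1, 5
1, 1, 3, 3, 3, 3
1, 1, 1, 1, 1, 3, 3, 3
1, 1, 1, 1, 1, 1, 1, 1, 3, 3
1, 1, 1, 1, 1, 1, 1, 1, 1, 1, 1, 3
1, 1, 1, 1, 1, 1, 1, 1, 1, 1, 1, 1, 1, 1

22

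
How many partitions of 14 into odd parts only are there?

22

Enumerating:
1,13
3,11
1,1,1,11
5,9
1,1,3,9
1,1,1,1,1,9
7,7
1,1,5,7
1,3,3,7
1,1,1,1,3,7
1,1,1,1,1,1,1,7
1,3,5,5
1,1,1,1,5,5
3,3,3,5
1,1,1,3,3,5
1,1,1,1,1,1,3,5
1,1,1,1,1,1,1,1,1,5
1,1,3,3,3,3
1,1,1,1,1,3,3,3
1,1,1,1,1,1,1,1,3,3
1,1,1,1,1,1,1,1,1,1,1,3
1,1,1,1,1,1,1,1,1,1,1,1,1,1
That's 22 in total.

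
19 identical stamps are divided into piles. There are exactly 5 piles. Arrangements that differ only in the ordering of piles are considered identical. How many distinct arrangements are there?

A partial list (first 12 by largest part):
15,1,1,1,1
14,2,1,1,1
13,3,1,1,1
13,2,2,1,1
12,4,1,1,1
12,3,2,1,1
12,2,2,2,1
11,5,1,1,1
11,4,2,1,1
11,3,3,1,1
11,3,2,2,1
11,2,2,2,2
…and 58 more, for 70 total.

70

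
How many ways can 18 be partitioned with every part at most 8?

288

There are 288 such partitions.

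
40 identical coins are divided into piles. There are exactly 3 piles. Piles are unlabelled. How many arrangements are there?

Direct enumeration gives 133 partitions.

133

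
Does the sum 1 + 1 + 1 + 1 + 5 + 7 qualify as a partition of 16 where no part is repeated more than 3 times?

The parts sum to 16, and the condition 'no summand is used more than 3 times' is violated.

No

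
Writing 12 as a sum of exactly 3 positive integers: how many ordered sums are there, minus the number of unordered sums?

43

Ordered (compositions into 3 parts): C(11,2) = 55.
Unordered (partitions into 3 parts): 12.
Difference: 55 − 12 = 43.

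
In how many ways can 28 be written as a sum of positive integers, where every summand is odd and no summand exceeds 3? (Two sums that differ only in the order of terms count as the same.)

10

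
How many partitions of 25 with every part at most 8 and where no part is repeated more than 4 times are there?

Enumerating by decreasing first part gives 511 partitions in all.

511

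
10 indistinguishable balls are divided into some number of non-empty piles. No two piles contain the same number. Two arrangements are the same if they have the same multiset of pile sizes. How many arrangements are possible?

10

They are:
10
9+1
8+2
7+3
7+2+1
6+4
6+3+1
5+4+1
5+3+2
4+3+2+1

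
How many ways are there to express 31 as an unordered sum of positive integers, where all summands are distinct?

There are 340 such partitions.

340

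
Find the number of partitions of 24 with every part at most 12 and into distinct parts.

67

A partial list (first 12 by largest part):
12 + 11 + 1
12 + 10 + 2
12 + 9 + 3
12 + 9 + 2 + 1
12 + 8 + 4
12 + 8 + 3 + 1
12 + 7 + 5
12 + 7 + 4 + 1
12 + 7 + 3 + 2
12 + 6 + 5 + 1
12 + 6 + 4 + 2
12 + 6 + 3 + 2 + 1
…and 55 more, for 67 total.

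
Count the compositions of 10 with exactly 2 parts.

Place 1 bars in the 9 internal gaps of a row of 10 dots: C(9,1) = 9.

9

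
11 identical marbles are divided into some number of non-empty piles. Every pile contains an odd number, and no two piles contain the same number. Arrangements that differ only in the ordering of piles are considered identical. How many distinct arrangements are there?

2

Listing the qualifying partitions of 11:
11
7+3+1
Counting gives 2.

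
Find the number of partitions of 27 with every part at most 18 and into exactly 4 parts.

134

Enumerating by decreasing first part gives 134 partitions in all.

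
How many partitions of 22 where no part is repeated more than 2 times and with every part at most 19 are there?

293

A full systematic count gives 293.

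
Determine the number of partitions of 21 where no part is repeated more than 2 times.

A full systematic count gives 243.

243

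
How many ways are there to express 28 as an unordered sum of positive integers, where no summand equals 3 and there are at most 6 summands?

554

There are 554 such partitions.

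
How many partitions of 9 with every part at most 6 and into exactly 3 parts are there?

6

They are:
6, 2, 1
5, 3, 1
5, 2, 2
4, 4, 1
4, 3, 2
3, 3, 3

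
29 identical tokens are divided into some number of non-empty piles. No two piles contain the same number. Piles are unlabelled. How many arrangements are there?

Direct enumeration gives 256 partitions.

256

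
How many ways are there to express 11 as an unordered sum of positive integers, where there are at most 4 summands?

27

There are too many to list fully; the first 12 (by largest part) are:
11
10,1
9,2
9,1,1
8,3
8,2,1
8,1,1,1
7,4
7,3,1
7,2,2
7,2,1,1
6,5
…and 15 more, for 27 total.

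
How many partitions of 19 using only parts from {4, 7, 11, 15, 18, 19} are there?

4

The partitions of 19 that satisfy the conditions:
19
15+4
11+4+4
7+4+4+4
Counting gives 4.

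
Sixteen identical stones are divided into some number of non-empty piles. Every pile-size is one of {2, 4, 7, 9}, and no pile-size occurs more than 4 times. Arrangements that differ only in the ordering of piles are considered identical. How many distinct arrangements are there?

5

They are:
9, 7
7, 7, 2
4, 4, 4, 4
4, 4, 4, 2, 2
4, 4, 2, 2, 2, 2
Counting gives 5.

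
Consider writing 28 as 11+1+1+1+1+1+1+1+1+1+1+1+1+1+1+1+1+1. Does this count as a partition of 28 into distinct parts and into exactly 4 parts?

The parts sum to 28, and the condition 'all summands are distinct' is violated.

No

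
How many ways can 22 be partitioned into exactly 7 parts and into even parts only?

5

They are:
10, 2, 2, 2, 2, 2, 2
8, 4, 2, 2, 2, 2, 2
6, 6, 2, 2, 2, 2, 2
6, 4, 4, 2, 2, 2, 2
4, 4, 4, 4, 2, 2, 2
Counting gives 5.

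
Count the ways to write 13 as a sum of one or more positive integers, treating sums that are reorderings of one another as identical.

101

A full systematic count gives 101.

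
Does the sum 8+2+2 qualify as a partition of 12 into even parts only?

The parts sum to 12, and the condition 'every summand is even' holds.

Yes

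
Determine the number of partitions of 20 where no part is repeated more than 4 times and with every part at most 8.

There are 248 such partitions.

248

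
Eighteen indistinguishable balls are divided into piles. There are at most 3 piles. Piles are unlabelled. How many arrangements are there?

There are too many to list fully; the first 12 (by largest part) are:
18
17+1
16+2
16+1+1
15+3
15+2+1
14+4
14+3+1
14+2+2
13+5
13+4+1
13+3+2
…and 25 more, for 37 total.

37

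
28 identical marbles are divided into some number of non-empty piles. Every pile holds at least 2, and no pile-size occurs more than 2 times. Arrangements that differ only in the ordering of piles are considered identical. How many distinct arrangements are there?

A full systematic count gives 344.

344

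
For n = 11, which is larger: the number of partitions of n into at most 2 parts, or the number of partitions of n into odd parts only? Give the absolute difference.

6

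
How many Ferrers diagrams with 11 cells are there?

There are too many to list fully; the first 12 (by largest part) are:
11
1,10
2,9
1,1,9
3,8
1,2,8
1,1,1,8
4,7
1,3,7
2,2,7
1,1,2,7
1,1,1,1,7
…and 44 more, for 56 total.

56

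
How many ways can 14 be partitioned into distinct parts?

22

The partitions of 14 that satisfy the conditions:
14
1 + 13
2 + 12
3 + 11
1 + 2 + 11
4 + 10
1 + 3 + 10
5 + 9
1 + 4 + 9
2 + 3 + 9
6 + 8
1 + 5 + 8
2 + 4 + 8
1 + 2 + 3 + 8
1 + 6 + 7
2 + 5 + 7
3 + 4 + 7
1 + 2 + 4 + 7
3 + 5 + 6
1 + 2 + 5 + 6
1 + 3 + 4 + 6
2 + 3 + 4 + 5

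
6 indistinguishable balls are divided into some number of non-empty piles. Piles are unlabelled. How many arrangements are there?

11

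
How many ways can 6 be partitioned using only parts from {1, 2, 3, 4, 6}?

10

They are:
6
2+4
1+1+4
3+3
1+2+3
1+1+1+3
2+2+2
1+1+2+2
1+1+1+1+2
1+1+1+1+1+1
That's 10 in total.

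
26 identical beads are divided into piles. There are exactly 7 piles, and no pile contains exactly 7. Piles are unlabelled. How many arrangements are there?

229

Direct enumeration gives 229 partitions.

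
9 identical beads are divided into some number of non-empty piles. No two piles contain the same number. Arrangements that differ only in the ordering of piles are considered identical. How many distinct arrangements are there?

The partitions of 9 that satisfy the conditions:
9
8 + 1
7 + 2
6 + 3
6 + 2 + 1
5 + 4
5 + 3 + 1
4 + 3 + 2

8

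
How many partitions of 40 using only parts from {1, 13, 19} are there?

7

Listing the qualifying partitions of 40:
1+1+19+19
1+1+1+1+1+1+1+1+13+19
1+1+1+1+1+1+1+1+1+1+1+1+1+1+1+1+1+1+1+1+1+19
1+13+13+13
1+1+1+1+1+1+1+1+1+1+1+1+1+1+13+13
1+1+1+1+1+1+1+1+1+1+1+1+1+1+1+1+1+1+1+1+1+1+1+1+1+1+1+13
1+1+1+1+1+1+1+1+1+1+1+1+1+1+1+1+1+1+1+1+1+1+1+1+1+1+1+1+1+1+1+1+1+1+1+1+1+1+1+1
Counting gives 7.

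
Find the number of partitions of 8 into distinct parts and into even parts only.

The partitions of 8 that satisfy the conditions:
8
6+2
That's 2 in total.

2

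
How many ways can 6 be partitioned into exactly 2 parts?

They are:
5,1
4,2
3,3

3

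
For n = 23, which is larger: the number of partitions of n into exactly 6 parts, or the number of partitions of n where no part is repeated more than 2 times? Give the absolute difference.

Partitions of 23 into exactly 6 parts: 163.
Partitions of 23 where no part is repeated more than 2 times: 355.
|163 − 355| = 192.

192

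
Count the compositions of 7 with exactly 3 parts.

15

Place 2 bars in the 6 internal gaps of a row of 7 dots: C(6,2) = 15.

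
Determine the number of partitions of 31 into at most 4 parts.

321

There are 321 such partitions.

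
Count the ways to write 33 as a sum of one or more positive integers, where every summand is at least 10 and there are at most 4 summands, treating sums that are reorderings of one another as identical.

11

They are:
33
10 + 23
11 + 22
12 + 21
13 + 20
14 + 19
15 + 18
16 + 17
10 + 10 + 13
10 + 11 + 12
11 + 11 + 11
That's 11 in total.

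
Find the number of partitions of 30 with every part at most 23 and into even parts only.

169

Enumerating by decreasing first part gives 169 partitions in all.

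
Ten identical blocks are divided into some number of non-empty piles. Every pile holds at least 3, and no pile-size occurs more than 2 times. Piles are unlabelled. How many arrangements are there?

Enumerating:
10
7+3
6+4
5+5
4+3+3

5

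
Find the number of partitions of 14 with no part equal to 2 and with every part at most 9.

50

A partial list (first 12 by largest part):
9+5
9+4+1
9+3+1+1
9+1+1+1+1+1
8+6
8+5+1
8+4+1+1
8+3+3
8+3+1+1+1
8+1+1+1+1+1+1
7+7
7+6+1
…and 38 more, for 50 total.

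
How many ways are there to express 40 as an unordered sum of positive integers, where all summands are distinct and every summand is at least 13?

Listing the qualifying partitions of 40:
40
27+13
26+14
25+15
24+16
23+17
22+18
21+19

8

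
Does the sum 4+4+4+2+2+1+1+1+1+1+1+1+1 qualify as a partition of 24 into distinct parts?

The parts sum to 24, and the condition 'all summands are distinct' is violated.

No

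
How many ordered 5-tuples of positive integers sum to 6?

Place 4 bars in the 5 internal gaps of a row of 6 dots: C(5,4) = 5.

5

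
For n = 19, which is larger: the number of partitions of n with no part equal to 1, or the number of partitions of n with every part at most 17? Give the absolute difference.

383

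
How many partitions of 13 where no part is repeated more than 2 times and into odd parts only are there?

They are:
13
11+1+1
9+3+1
7+5+1
7+3+3
5+5+3
5+3+3+1+1
Counting gives 7.

7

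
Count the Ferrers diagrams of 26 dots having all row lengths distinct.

165

A full systematic count gives 165.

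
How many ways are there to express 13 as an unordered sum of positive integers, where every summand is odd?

18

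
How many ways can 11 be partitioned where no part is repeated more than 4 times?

44

A partial list (first 12 by largest part):
11
10,1
9,2
9,1,1
8,3
8,2,1
8,1,1,1
7,4
7,3,1
7,2,2
7,2,1,1
7,1,1,1,1
…and 32 more, for 44 total.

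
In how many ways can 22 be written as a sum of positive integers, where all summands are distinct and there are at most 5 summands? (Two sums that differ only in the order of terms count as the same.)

88

Systematic enumeration (by largest part, then next-largest, …) yields 88.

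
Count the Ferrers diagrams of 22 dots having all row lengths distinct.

89

Enumerating by decreasing first part gives 89 partitions in all.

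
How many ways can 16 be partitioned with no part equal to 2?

96

Counting exhaustively, 96 partitions satisfy the conditions.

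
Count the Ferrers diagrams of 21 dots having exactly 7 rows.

105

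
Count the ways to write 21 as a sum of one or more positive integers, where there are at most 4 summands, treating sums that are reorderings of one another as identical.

Systematic enumeration (by largest part, then next-largest, …) yields 120.

120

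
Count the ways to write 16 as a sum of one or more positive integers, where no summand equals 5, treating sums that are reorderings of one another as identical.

175

Direct enumeration gives 175 partitions.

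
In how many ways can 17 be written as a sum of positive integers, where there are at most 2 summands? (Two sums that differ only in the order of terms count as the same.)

Enumerating:
17
16 + 1
15 + 2
14 + 3
13 + 4
12 + 5
11 + 6
10 + 7
9 + 8

9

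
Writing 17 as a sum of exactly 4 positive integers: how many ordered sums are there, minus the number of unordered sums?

521

Compositions: C(16,3) = 560.
Partitions of 17 into exactly 4 parts: 39.
Difference: 560 − 39 = 521.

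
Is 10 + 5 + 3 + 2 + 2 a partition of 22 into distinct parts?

The parts sum to 22, and the condition 'all summands are distinct' is violated.

No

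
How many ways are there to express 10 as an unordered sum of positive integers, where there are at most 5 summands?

30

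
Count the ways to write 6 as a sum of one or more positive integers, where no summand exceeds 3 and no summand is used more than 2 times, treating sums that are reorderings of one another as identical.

They are:
3,3
3,2,1
2,2,1,1
Counting gives 3.

3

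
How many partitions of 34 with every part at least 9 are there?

18

The partitions of 34 that satisfy the conditions:
34
25 + 9
24 + 10
23 + 11
22 + 12
21 + 13
20 + 14
19 + 15
18 + 16
17 + 17
16 + 9 + 9
15 + 10 + 9
14 + 11 + 9
14 + 10 + 10
13 + 12 + 9
13 + 11 + 10
12 + 12 + 10
12 + 11 + 11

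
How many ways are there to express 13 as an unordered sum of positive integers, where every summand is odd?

18

Enumerating:
13
11, 1, 1
9, 3, 1
9, 1, 1, 1, 1
7, 5, 1
7, 3, 3
7, 3, 1, 1, 1
7, 1, 1, 1, 1, 1, 1
5, 5, 3
5, 5, 1, 1, 1
5, 3, 3, 1, 1
5, 3, 1, 1, 1, 1, 1
5, 1, 1, 1, 1, 1, 1, 1, 1
3, 3, 3, 3, 1
3, 3, 3, 1, 1, 1, 1
3, 3, 1, 1, 1, 1, 1, 1, 1
3, 1, 1, 1, 1, 1, 1, 1, 1, 1, 1
1, 1, 1, 1, 1, 1, 1, 1, 1, 1, 1, 1, 1
That's 18 in total.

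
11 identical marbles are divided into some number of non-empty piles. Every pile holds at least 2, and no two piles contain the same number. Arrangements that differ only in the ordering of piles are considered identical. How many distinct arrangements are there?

7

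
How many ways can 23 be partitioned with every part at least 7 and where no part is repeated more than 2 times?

They are:
23
16 + 7
15 + 8
14 + 9
13 + 10
12 + 11
9 + 7 + 7
8 + 8 + 7
Counting gives 8.

8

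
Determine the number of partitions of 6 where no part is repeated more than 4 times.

Enumerating:
6
5,1
4,2
4,1,1
3,3
3,2,1
3,1,1,1
2,2,2
2,2,1,1
2,1,1,1,1
That's 10 in total.

10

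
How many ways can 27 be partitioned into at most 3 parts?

75

There are 75 such partitions.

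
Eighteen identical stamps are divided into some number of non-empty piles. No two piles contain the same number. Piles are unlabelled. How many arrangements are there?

46

There are too many to list fully; the first 12 (by largest part) are:
18
17 + 1
16 + 2
15 + 3
15 + 2 + 1
14 + 4
14 + 3 + 1
13 + 5
13 + 4 + 1
13 + 3 + 2
12 + 6
12 + 5 + 1
…and 34 more, for 46 total.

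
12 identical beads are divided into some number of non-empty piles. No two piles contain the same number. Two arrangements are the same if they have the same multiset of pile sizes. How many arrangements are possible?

Enumerating:
12
11 + 1
10 + 2
9 + 3
9 + 2 + 1
8 + 4
8 + 3 + 1
7 + 5
7 + 4 + 1
7 + 3 + 2
6 + 5 + 1
6 + 4 + 2
6 + 3 + 2 + 1
5 + 4 + 3
5 + 4 + 2 + 1

15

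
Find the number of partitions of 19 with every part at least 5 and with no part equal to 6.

7

The partitions of 19 that satisfy the conditions:
19
14+5
12+7
11+8
10+9
9+5+5
7+7+5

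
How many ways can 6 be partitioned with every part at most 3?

7

The partitions of 6 that satisfy the conditions:
3,3
3,2,1
3,1,1,1
2,2,2
2,2,1,1
2,1,1,1,1
1,1,1,1,1,1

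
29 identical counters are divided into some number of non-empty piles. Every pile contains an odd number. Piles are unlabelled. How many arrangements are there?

256

Enumerating by decreasing first part gives 256 partitions in all.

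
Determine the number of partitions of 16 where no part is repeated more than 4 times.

164

There are 164 such partitions.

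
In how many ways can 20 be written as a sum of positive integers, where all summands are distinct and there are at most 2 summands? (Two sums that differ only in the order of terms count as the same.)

10

The partitions of 20 that satisfy the conditions:
20
19, 1
18, 2
17, 3
16, 4
15, 5
14, 6
13, 7
12, 8
11, 9
Counting gives 10.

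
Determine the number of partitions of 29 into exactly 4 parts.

Counting exhaustively, 185 partitions satisfy the conditions.

185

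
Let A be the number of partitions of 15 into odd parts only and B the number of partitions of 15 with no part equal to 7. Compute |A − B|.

127

Partitions of 15 into odd parts only: 27.
Partitions of 15 with no part equal to 7: 154.
|27 − 154| = 127.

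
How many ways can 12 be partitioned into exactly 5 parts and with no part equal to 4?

8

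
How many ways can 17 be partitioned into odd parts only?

There are too many to list fully; the first 12 (by largest part) are:
17
15, 1, 1
13, 3, 1
13, 1, 1, 1, 1
11, 5, 1
11, 3, 3
11, 3, 1, 1, 1
11, 1, 1, 1, 1, 1, 1
9, 7, 1
9, 5, 3
9, 5, 1, 1, 1
9, 3, 3, 1, 1
…and 26 more, for 38 total.

38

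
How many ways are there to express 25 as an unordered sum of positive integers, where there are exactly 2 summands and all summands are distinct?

They are:
24, 1
23, 2
22, 3
21, 4
20, 5
19, 6
18, 7
17, 8
16, 9
15, 10
14, 11
13, 12
That's 12 in total.

12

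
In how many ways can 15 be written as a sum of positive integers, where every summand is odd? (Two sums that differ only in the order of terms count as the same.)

A partial list (first 12 by largest part):
15
13,1,1
11,3,1
11,1,1,1,1
9,5,1
9,3,3
9,3,1,1,1
9,1,1,1,1,1,1
7,7,1
7,5,3
7,5,1,1,1
7,3,3,1,1
…and 15 more, for 27 total.

27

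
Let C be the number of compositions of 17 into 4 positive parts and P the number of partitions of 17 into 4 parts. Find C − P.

521

Compositions: C(16,3) = 560.
Unordered (partitions into 4 parts): 39.
Difference: 560 − 39 = 521.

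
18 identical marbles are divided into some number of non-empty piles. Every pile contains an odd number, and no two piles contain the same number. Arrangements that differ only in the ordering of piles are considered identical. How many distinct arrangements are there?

Enumerating:
17,1
15,3
13,5
11,7
9,5,3,1

5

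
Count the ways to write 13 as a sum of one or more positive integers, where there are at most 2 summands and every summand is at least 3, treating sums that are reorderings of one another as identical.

The partitions of 13 that satisfy the conditions:
13
10, 3
9, 4
8, 5
7, 6
That's 5 in total.

5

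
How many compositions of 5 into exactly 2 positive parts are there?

4

Place 1 bars in the 4 internal gaps of a row of 5 dots: C(4,1) = 4.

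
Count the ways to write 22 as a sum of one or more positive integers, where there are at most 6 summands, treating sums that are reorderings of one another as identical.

Counting exhaustively, 391 partitions satisfy the conditions.

391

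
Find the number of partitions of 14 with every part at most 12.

133

A full systematic count gives 133.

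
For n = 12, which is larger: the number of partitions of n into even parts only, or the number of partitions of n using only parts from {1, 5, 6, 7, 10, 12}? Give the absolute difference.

Partitions of 12 into even parts only: 11.
Partitions of 12 using only parts from {1, 5, 6, 7, 10, 12}: 10.
|11 − 10| = 1.

1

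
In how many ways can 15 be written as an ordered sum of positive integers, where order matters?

16384

There are 14 gaps and each independently is a cut or not, giving 2^14 = 16384.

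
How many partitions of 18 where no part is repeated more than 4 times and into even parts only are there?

The partitions of 18 that satisfy the conditions:
18
16+2
14+4
14+2+2
12+6
12+4+2
12+2+2+2
10+8
10+6+2
10+4+4
10+4+2+2
10+2+2+2+2
8+8+2
8+6+4
8+6+2+2
8+4+4+2
8+4+2+2+2
6+6+6
6+6+4+2
6+6+2+2+2
6+4+4+4
6+4+4+2+2
6+4+2+2+2+2
4+4+4+4+2
4+4+4+2+2+2

25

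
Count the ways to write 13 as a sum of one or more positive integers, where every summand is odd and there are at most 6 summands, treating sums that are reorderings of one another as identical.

Listing the qualifying partitions of 13:
13
11 + 1 + 1
9 + 3 + 1
9 + 1 + 1 + 1 + 1
7 + 5 + 1
7 + 3 + 3
7 + 3 + 1 + 1 + 1
5 + 5 + 3
5 + 5 + 1 + 1 + 1
5 + 3 + 3 + 1 + 1
3 + 3 + 3 + 3 + 1
Counting gives 11.

11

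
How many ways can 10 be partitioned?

There are too many to list fully; the first 12 (by largest part) are:
10
1,9
2,8
1,1,8
3,7
1,2,7
1,1,1,7
4,6
1,3,6
2,2,6
1,1,2,6
1,1,1,1,6
…and 30 more, for 42 total.

42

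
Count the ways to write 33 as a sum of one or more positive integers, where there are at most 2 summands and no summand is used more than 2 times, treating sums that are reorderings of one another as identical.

The partitions of 33 that satisfy the conditions:
33
32, 1
31, 2
30, 3
29, 4
28, 5
27, 6
26, 7
25, 8
24, 9
23, 10
22, 11
21, 12
20, 13
19, 14
18, 15
17, 16

17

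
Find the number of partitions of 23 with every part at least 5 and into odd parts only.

Enumerating:
23
13 + 5 + 5
11 + 7 + 5
9 + 9 + 5
9 + 7 + 7

5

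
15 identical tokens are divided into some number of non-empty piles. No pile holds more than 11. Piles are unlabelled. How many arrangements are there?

169

There are 169 such partitions.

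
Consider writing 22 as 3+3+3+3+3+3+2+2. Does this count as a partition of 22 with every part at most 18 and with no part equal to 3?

The parts sum to 22, and the condition 'no summand equals 3' is violated.

No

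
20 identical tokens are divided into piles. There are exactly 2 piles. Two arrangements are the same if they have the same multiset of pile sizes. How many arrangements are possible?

Listing the qualifying partitions of 20:
19,1
18,2
17,3
16,4
15,5
14,6
13,7
12,8
11,9
10,10

10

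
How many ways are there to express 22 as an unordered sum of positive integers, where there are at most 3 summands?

52

There are too many to list fully; the first 12 (by largest part) are:
22
1+21
2+20
1+1+20
3+19
1+2+19
4+18
1+3+18
2+2+18
5+17
1+4+17
2+3+17
…and 40 more, for 52 total.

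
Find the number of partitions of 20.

627

Direct enumeration gives 627 partitions.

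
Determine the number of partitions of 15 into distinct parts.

27

A partial list (first 12 by largest part):
15
14, 1
13, 2
12, 3
12, 2, 1
11, 4
11, 3, 1
10, 5
10, 4, 1
10, 3, 2
9, 6
9, 5, 1
…and 15 more, for 27 total.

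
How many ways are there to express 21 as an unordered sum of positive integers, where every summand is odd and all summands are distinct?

Enumerating:
21
17+3+1
15+5+1
13+7+1
13+5+3
11+9+1
11+7+3
9+7+5
Counting gives 8.

8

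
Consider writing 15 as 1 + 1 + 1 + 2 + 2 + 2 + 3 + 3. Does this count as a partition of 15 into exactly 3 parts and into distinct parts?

No

The parts sum to 15, and the condition 'there are exactly 3 summands' is violated.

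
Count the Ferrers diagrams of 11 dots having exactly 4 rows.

11

Enumerating:
1 + 1 + 1 + 8
1 + 1 + 2 + 7
1 + 1 + 3 + 6
1 + 2 + 2 + 6
1 + 1 + 4 + 5
1 + 2 + 3 + 5
2 + 2 + 2 + 5
1 + 2 + 4 + 4
1 + 3 + 3 + 4
2 + 2 + 3 + 4
2 + 3 + 3 + 3
Counting gives 11.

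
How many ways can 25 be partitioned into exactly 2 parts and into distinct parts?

12

Enumerating:
24,1
23,2
22,3
21,4
20,5
19,6
18,7
17,8
16,9
15,10
14,11
13,12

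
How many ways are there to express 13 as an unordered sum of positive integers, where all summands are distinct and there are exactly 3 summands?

8

Listing the qualifying partitions of 13:
10 + 2 + 1
9 + 3 + 1
8 + 4 + 1
8 + 3 + 2
7 + 5 + 1
7 + 4 + 2
6 + 5 + 2
6 + 4 + 3
That's 8 in total.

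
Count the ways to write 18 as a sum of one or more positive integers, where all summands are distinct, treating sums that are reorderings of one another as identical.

There are too many to list fully; the first 12 (by largest part) are:
18
17 + 1
16 + 2
15 + 3
15 + 2 + 1
14 + 4
14 + 3 + 1
13 + 5
13 + 4 + 1
13 + 3 + 2
12 + 6
12 + 5 + 1
…and 34 more, for 46 total.

46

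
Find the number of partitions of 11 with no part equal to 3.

34

A partial list (first 12 by largest part):
11
10 + 1
9 + 2
9 + 1 + 1
8 + 2 + 1
8 + 1 + 1 + 1
7 + 4
7 + 2 + 2
7 + 2 + 1 + 1
7 + 1 + 1 + 1 + 1
6 + 5
6 + 4 + 1
…and 22 more, for 34 total.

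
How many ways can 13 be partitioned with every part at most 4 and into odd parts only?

5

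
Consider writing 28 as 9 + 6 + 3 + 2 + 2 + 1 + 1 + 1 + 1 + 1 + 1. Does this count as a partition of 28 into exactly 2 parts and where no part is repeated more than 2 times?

No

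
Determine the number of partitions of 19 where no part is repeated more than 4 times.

325

Direct enumeration gives 325 partitions.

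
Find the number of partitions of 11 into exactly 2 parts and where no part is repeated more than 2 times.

5

They are:
1+10
2+9
3+8
4+7
5+6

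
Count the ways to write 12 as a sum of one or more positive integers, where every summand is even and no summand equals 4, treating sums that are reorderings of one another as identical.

6

Enumerating:
12
10, 2
8, 2, 2
6, 6
6, 2, 2, 2
2, 2, 2, 2, 2, 2
Counting gives 6.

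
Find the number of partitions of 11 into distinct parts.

12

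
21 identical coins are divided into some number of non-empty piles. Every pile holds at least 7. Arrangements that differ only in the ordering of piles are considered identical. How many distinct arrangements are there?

Enumerating:
21
7+14
8+13
9+12
10+11
7+7+7
Counting gives 6.

6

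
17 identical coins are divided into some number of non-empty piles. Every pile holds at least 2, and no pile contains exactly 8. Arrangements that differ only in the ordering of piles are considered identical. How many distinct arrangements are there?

58

A partial list (first 12 by largest part):
17
2+15
3+14
4+13
2+2+13
5+12
2+3+12
6+11
2+4+11
3+3+11
2+2+2+11
7+10
…and 46 more, for 58 total.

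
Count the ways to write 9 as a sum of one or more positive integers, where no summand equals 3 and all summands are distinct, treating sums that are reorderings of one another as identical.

5

They are:
9
8,1
7,2
6,2,1
5,4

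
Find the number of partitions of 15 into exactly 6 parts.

A partial list (first 12 by largest part):
10+1+1+1+1+1
9+2+1+1+1+1
8+3+1+1+1+1
8+2+2+1+1+1
7+4+1+1+1+1
7+3+2+1+1+1
7+2+2+2+1+1
6+5+1+1+1+1
6+4+2+1+1+1
6+3+3+1+1+1
6+3+2+2+1+1
6+2+2+2+2+1
…and 14 more, for 26 total.

26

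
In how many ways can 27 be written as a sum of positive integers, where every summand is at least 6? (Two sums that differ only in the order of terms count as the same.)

24

Listing the qualifying partitions of 27:
27
21,6
20,7
19,8
18,9
17,10
16,11
15,12
15,6,6
14,13
14,7,6
13,8,6
13,7,7
12,9,6
12,8,7
11,10,6
11,9,7
11,8,8
10,10,7
10,9,8
9,9,9
9,6,6,6
8,7,6,6
7,7,7,6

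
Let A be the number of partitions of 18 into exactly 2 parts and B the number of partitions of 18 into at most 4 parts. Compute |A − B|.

75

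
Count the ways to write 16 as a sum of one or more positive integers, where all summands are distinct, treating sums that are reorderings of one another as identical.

32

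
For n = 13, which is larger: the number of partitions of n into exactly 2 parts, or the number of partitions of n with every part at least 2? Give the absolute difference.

Partitions of 13 into exactly 2 parts: 6.
Partitions of 13 with every part at least 2: 24.
|6 − 24| = 18.

18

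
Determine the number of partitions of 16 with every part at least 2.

There are too many to list fully; the first 12 (by largest part) are:
16
14 + 2
13 + 3
12 + 4
12 + 2 + 2
11 + 5
11 + 3 + 2
10 + 6
10 + 4 + 2
10 + 3 + 3
10 + 2 + 2 + 2
9 + 7
…and 43 more, for 55 total.

55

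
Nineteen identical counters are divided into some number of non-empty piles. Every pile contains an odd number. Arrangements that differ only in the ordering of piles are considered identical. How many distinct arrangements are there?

54

There are too many to list fully; the first 12 (by largest part) are:
19
1+1+17
1+3+15
1+1+1+1+15
1+5+13
3+3+13
1+1+1+3+13
1+1+1+1+1+1+13
1+7+11
3+5+11
1+1+1+5+11
1+1+3+3+11
…and 42 more, for 54 total.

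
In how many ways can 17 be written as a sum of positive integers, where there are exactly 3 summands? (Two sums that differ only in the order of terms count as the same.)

Listing the qualifying partitions of 17:
15, 1, 1
14, 2, 1
13, 3, 1
13, 2, 2
12, 4, 1
12, 3, 2
11, 5, 1
11, 4, 2
11, 3, 3
10, 6, 1
10, 5, 2
10, 4, 3
9, 7, 1
9, 6, 2
9, 5, 3
9, 4, 4
8, 8, 1
8, 7, 2
8, 6, 3
8, 5, 4
7, 7, 3
7, 6, 4
7, 5, 5
6, 6, 5

24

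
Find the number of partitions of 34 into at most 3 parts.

114

There are 114 such partitions.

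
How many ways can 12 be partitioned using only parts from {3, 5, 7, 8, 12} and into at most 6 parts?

Enumerating:
12
7 + 5
3 + 3 + 3 + 3

3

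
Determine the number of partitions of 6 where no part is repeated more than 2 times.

Listing the qualifying partitions of 6:
6
1+5
2+4
1+1+4
3+3
1+2+3
1+1+2+2
That's 7 in total.

7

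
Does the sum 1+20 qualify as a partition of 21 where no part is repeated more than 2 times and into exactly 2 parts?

Yes

The parts sum to 21, and the condition 'no summand is used more than 2 times' holds; the condition 'there are exactly 2 summands' holds.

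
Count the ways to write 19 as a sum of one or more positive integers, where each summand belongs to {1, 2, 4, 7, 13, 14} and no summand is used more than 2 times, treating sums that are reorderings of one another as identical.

9

The partitions of 19 that satisfy the conditions:
14,4,1
14,2,2,1
13,4,2
13,4,1,1
13,2,2,1,1
7,7,4,1
7,7,2,2,1
7,4,4,2,2
7,4,4,2,1,1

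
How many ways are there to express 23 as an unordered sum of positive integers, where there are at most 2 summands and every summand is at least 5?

8

The partitions of 23 that satisfy the conditions:
23
18 + 5
17 + 6
16 + 7
15 + 8
14 + 9
13 + 10
12 + 11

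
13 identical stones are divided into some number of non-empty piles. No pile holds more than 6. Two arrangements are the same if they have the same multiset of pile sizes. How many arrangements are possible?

Direct enumeration gives 71 partitions.

71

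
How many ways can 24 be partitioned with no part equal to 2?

573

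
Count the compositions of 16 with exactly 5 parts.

1365

A composition of 16 into 5 positive parts is chosen by placing 4 dividers among the 15 gaps between 16 units: C(15,4) = 1365.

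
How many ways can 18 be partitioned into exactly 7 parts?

A partial list (first 12 by largest part):
12 + 1 + 1 + 1 + 1 + 1 + 1
11 + 2 + 1 + 1 + 1 + 1 + 1
10 + 3 + 1 + 1 + 1 + 1 + 1
10 + 2 + 2 + 1 + 1 + 1 + 1
9 + 4 + 1 + 1 + 1 + 1 + 1
9 + 3 + 2 + 1 + 1 + 1 + 1
9 + 2 + 2 + 2 + 1 + 1 + 1
8 + 5 + 1 + 1 + 1 + 1 + 1
8 + 4 + 2 + 1 + 1 + 1 + 1
8 + 3 + 3 + 1 + 1 + 1 + 1
8 + 3 + 2 + 2 + 1 + 1 + 1
8 + 2 + 2 + 2 + 2 + 1 + 1
…and 37 more, for 49 total.

49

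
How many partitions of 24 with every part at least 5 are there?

There are too many to list fully; the first 12 (by largest part) are:
24
19+5
18+6
17+7
16+8
15+9
14+10
14+5+5
13+11
13+6+5
12+12
12+7+5
…and 14 more, for 26 total.

26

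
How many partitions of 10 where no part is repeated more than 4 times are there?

34

There are too many to list fully; the first 12 (by largest part) are:
10
9 + 1
8 + 2
8 + 1 + 1
7 + 3
7 + 2 + 1
7 + 1 + 1 + 1
6 + 4
6 + 3 + 1
6 + 2 + 2
6 + 2 + 1 + 1
6 + 1 + 1 + 1 + 1
…and 22 more, for 34 total.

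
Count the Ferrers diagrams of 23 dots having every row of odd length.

104

Direct enumeration gives 104 partitions.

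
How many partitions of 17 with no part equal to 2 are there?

121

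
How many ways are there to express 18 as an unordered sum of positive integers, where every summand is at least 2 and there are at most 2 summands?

9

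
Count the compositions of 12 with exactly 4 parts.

165

By stars and bars with positive parts, the count is C(11,3) = 165.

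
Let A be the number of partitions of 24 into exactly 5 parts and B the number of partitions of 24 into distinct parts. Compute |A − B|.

42

Partitions of 24 into exactly 5 parts: 164.
Partitions of 24 into distinct parts: 122.
|164 − 122| = 42.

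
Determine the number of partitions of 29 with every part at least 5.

58

There are too many to list fully; the first 12 (by largest part) are:
29
24+5
23+6
22+7
21+8
20+9
19+10
19+5+5
18+11
18+6+5
17+12
17+7+5
…and 46 more, for 58 total.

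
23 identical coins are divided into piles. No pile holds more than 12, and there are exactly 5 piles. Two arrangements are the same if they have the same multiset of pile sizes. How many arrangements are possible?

A full systematic count gives 114.

114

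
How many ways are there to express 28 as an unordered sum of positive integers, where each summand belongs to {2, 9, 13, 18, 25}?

The partitions of 28 that satisfy the conditions:
2,2,2,2,2,18
2,13,13
2,2,2,9,13
2,2,2,2,2,9,9
2,2,2,2,2,2,2,2,2,2,2,2,2,2
That's 5 in total.

5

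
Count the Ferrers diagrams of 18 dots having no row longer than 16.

Direct enumeration gives 383 partitions.

383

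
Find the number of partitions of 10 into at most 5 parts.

30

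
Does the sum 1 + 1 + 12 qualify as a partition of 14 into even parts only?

No

The parts sum to 14, and the condition 'every summand is even' is violated.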